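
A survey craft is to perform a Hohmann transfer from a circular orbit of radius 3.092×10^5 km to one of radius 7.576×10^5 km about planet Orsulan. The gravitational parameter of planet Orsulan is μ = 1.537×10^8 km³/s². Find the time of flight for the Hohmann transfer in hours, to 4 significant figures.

t = 27.42 hours

Transfer-ellipse semi-major axis a_t = (r₁ + r₂)/2 = (3.092×10^5 + 7.576×10^5)/2 = 5.334×10^5 km.
Transfer time t = π√(a_t³/μ) = π√((5.334×10^5)³ / 1.537×10^8) = 98720 s.
Converting: 98720 s ÷ 3600 s/hour = 27.42 hours.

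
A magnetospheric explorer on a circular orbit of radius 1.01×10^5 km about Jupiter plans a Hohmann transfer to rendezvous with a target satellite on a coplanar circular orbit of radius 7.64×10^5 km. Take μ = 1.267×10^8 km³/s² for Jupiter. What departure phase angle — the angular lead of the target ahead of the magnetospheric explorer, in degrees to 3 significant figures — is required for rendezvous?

Transfer-ellipse semi-major axis a_t = (r₁ + r₂)/2 = (1.010×10^5 + 7.640×10^5)/2 = 4.325×10^5 km.
The half-period of the transfer ellipse is t = π√(a_t³/μ) = 79385 s.
The target's mean motion on its circular orbit is ω₂ = √(μ/r₂³) = 1.6856×10^-5 rad/s.
Angle swept by the target during transfer: ω₂·t = 1.3381 rad = 76.67°.
Arrival is 180° from departure on the ellipse, so φ = 180° − 76.67° = 103°.

φ = 103°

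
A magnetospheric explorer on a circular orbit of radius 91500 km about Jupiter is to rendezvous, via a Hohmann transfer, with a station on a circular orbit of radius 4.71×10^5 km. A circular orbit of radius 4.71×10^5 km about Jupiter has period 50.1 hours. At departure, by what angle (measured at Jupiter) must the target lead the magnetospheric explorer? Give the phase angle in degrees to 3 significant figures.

From Kepler's third law T² = 4π²r³/μ at r = 4.71×10^5 km, T = 50.1 hours = 50.1 × 3600 s = 1.8036×10^5 s: μ = 4π²r³/T² = 1.26807×10^8 km³/s².
Transfer-ellipse semi-major axis a_t = (r₁ + r₂)/2 = (91500 + 4.710×10^5)/2 = 2.8125×10^5 km.
The half-period of the transfer ellipse is t = π√(a_t³/μ) = 41612 s.
The target's mean motion on its circular orbit is ω₂ = √(μ/r₂³) = 3.4837×10^-5 rad/s.
Angle swept by the target during transfer: ω₂·t = 1.4496 rad = 83.06°.
Arrival is 180° from departure on the ellipse, so φ = 180° − 83.06° = 96.9°.

φ = 96.9°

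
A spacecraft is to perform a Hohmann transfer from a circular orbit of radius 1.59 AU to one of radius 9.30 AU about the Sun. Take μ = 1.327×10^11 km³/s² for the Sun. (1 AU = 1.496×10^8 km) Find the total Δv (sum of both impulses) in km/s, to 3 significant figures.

Δv = 11.7 km/s

In km: r₁ = 1.59 × 1.496×10^8 = 2.37864×10^8 km; r₂ = 9.30 × 1.496×10^8 = 1.39128×10^9 km.
Semi-major axis of the transfer orbit: a_t = (2.37864×10^8 + 1.39128×10^9)/2 = 8.14572×10^8 km.
Circular speed at r₁: v₁ = √(μ/r₁) = √(1.327×10^11/2.37864×10^8) = 23.6195 km/s.
On the transfer ellipse at r₁, vis-viva gives v_p = √[μ(2/r₁ − 1/a_t)] = 30.8684 km/s.
First burn Δv₁ = |v_p − v₁| = 7.249 km/s.
Circular speed at r₂: v₂ = √(μ/r₂) = 9.766 km/s.
Transfer-orbit speed at r₂: v_a = √[μ(2/r₂ − 1/a_t)] = 5.277 km/s.
Second burn Δv₂ = |v₂ − v_a| = 4.489 km/s.
Total Δv = Δv₁ + Δv₂ = 11.74 km/s.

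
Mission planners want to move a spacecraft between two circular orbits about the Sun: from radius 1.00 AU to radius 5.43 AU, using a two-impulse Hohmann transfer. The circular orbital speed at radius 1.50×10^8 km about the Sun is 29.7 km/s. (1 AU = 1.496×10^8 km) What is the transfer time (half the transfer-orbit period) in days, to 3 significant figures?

From the circular-orbit relation v² = μ/r at r = 1.50×10^8 km: μ = v²r = (29.7)² × 1.50×10^8 = 1.32313×10^11 km³/s².
In km: r₁ = 1.00 × 1.496×10^8 = 1.496×10^8 km; r₂ = 5.43 × 1.496×10^8 = 8.12328×10^8 km.
The Hohmann ellipse has a_t = (r₁ + r₂)/2 = 4.80964×10^8 km.
By Kepler's third law the transfer-orbit period is T = 2π√(a_t³/μ), so t = T/2 = 9.110×10^7 s.
Converting: 9.110×10^7 s ÷ 86400 s/day = 1050 days.

t = 1050 days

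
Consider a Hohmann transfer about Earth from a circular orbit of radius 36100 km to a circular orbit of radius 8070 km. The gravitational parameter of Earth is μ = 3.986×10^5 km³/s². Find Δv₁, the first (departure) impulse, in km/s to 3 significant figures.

The Hohmann ellipse has a_t = (r₁ + r₂)/2 = 22085 km.
On the circular orbit at r = 36100 km, v_c = √(μ/r) = 3.323 km/s.
Transfer-orbit speed at the same r (vis-viva, a = a_t): v_t = √[μ(2/r − 1/a_t)] = 2.009 km/s.
Δv₁ = |v_t − v_c| = |2.009 − 3.323| = 1.314 km/s.

Δv₁ = 1.31 km/s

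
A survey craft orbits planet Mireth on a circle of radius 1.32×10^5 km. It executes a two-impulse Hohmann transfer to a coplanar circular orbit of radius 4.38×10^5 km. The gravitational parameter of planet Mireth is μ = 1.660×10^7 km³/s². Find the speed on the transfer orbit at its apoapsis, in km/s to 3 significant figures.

The Hohmann ellipse has a_t = (r₁ + r₂)/2 = 2.850×10^5 km.
At apoapsis, r = 4.380×10^5 km.
Applying v² = μ(2/r − 1/a_t): v = 4.190 km/s.

v = 4.19 km/s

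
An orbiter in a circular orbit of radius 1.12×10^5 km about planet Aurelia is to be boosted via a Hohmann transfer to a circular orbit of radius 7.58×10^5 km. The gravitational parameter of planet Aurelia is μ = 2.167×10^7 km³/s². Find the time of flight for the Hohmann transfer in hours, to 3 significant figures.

The Hohmann ellipse has a_t = (r₁ + r₂)/2 = 4.350×10^5 km.
Transfer time t = π√(a_t³/μ) = π√((4.350×10^5)³ / 2.167×10^7) = 1.936×10^5 s.
Converting: 1.936×10^5 s ÷ 3600 s/hour = 53.8 hours.

t = 53.8 hours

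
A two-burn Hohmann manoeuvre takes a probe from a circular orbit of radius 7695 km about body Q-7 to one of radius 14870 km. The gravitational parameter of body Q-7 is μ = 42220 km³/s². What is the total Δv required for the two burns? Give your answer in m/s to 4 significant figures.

The Hohmann ellipse has a_t = (r₁ + r₂)/2 = 11282.5 km.
Circular speed at r₁: v₁ = √(μ/r₁) = √(42220/7695) = 2.342366 km/s.
On the transfer ellipse at r₁, v² = μ(2/r − 1/a) gives v_p = √[μ(2/r₁ − 1/a_t)] = 2.689104 km/s.
First burn Δv₁ = |v_p − v₁| = 0.34674 km/s.
Circular speed at r₂: v₂ = √(μ/r₂) = 1.68501 km/s.
Transfer-orbit speed at r₂: v_a = √[μ(2/r₂ − 1/a_t)] = 1.39157 km/s.
Second burn Δv₂ = |v₂ − v_a| = 0.29344 km/s.
Δv = Δv₁ + Δv₂ = 0.34674 + 0.29344 = 0.6402 km/s.

Δv = 640.2 m/s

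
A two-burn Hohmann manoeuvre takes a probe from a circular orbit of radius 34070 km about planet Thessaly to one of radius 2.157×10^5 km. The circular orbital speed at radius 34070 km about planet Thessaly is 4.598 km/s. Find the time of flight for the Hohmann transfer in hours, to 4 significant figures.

t = 45.38 hours

From the circular-orbit relation v² = μ/r at r = 34070 km: μ = v²r = (4.598)² × 34070 = 7.20294×10^5 km³/s².
Semi-major axis of the transfer orbit: a_t = (34070 + 2.157×10^5)/2 = 1.24885×10^5 km.
Transfer time t = π√(a_t³/μ) = π√((1.24885×10^5)³ / 7.20294×10^5) = 1.6337×10^5 s.
Converting: 1.6337×10^5 s ÷ 3600 s/hour = 45.38 hours.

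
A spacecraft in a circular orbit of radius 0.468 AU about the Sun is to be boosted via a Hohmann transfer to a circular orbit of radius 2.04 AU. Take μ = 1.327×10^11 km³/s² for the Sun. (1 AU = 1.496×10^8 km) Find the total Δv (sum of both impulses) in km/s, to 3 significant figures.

Δv = 20.1 km/s

In km: r₁ = 0.468 × 1.496×10^8 = 7.00128×10^7 km; r₂ = 2.04 × 1.496×10^8 = 3.05184×10^8 km.
Transfer-ellipse semi-major axis a_t = (r₁ + r₂)/2 = (7.00128×10^7 + 3.05184×10^8)/2 = 1.875984×10^8 km.
Circular speed at r₁: v₁ = √(μ/r₁) = √(1.327×10^11/7.00128×10^7) = 43.536 km/s.
Transfer-orbit speed at r₁ (v² = μ(2/r − 1/a)): v_p = √[μ(2/r₁ − 1/a_t)] = 55.528 km/s.
First burn Δv₁ = |v_p − v₁| = 11.992 km/s.
Circular speed at r₂: v₂ = √(μ/r₂) = 20.8523 km/s.
Transfer-orbit speed at r₂: v_a = √[μ(2/r₂ − 1/a_t)] = 12.7388 km/s.
Second burn Δv₂ = |v₂ − v_a| = 8.1135 km/s.
Total Δv = Δv₁ + Δv₂ = 20.11 km/s.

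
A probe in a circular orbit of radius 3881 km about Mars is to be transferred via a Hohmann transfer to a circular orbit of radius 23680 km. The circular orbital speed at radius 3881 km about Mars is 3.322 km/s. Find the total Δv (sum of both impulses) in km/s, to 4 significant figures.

From the circular-orbit relation v² = μ/r at r = 3881 km: μ = v²r = (3.322)² × 3881 = 42829.5 km³/s².
Semi-major axis of the transfer orbit: a_t = (3881 + 23680)/2 = 13780.5 km.
Circular speed at r₁: v₁ = √(μ/r₁) = √(42829.5/3881) = 3.322 km/s.
On the transfer ellipse at r₁, vis-viva gives v_p = √[μ(2/r₁ − 1/a_t)] = 4.355 km/s.
First burn Δv₁ = |v_p − v₁| = 1.033 km/s.
Circular speed at r₂: v₂ = √(μ/r₂) = 1.3449 km/s.
Transfer-orbit speed at r₂: v_a = √[μ(2/r₂ − 1/a_t)] = 0.71371 km/s.
Second burn Δv₂ = |v₂ − v_a| = 0.6312 km/s.
Total Δv = Δv₁ + Δv₂ = 1.664 km/s.

Δv = 1.664 km/s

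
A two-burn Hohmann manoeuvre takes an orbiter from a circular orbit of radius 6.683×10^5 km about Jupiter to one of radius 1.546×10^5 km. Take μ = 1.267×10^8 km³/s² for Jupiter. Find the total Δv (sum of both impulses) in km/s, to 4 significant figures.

Semi-major axis of the transfer orbit: a_t = (6.683×10^5 + 1.546×10^5)/2 = 4.1145×10^5 km.
Circular speed at r₁: v₁ = √(μ/r₁) = √(1.267×10^8/6.683×10^5) = 13.769 km/s.
On the transfer ellipse at r₁, vis-viva equation gives v_a = √[μ(2/r₁ − 1/a_t)] = 8.4401 km/s.
First burn Δv₁ = |v_a − v₁| = 5.329 km/s.
Circular speed at r₂: v₂ = √(μ/r₂) = 28.628 km/s.
Transfer-orbit speed at r₂: v_p = √[μ(2/r₂ − 1/a_t)] = 36.485 km/s.
Second burn Δv₂ = |v₂ − v_p| = 7.857 km/s.
Δv = Δv₁ + Δv₂ = 5.329 + 7.857 = 13.19 km/s.

Δv = 13.19 km/s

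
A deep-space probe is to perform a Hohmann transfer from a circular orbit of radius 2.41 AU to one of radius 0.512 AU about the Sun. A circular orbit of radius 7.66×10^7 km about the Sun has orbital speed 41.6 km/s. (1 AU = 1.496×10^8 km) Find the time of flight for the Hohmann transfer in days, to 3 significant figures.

t = 323 days

From the circular-orbit relation v² = μ/r at r = 7.66×10^7 km: μ = v²r = (41.6)² × 7.66×10^7 = 1.32561×10^11 km³/s².
In km: r₁ = 2.41 × 1.496×10^8 = 3.60536×10^8 km; r₂ = 0.512 × 1.496×10^8 = 7.65952×10^7 km.
The Hohmann ellipse has a_t = (r₁ + r₂)/2 = 2.185656×10^8 km.
Half the transfer-orbit period gives t = π√(a_t³/μ) = 2.788×10^7 s.
Converting: 2.788×10^7 s ÷ 86400 s/day = 323 days.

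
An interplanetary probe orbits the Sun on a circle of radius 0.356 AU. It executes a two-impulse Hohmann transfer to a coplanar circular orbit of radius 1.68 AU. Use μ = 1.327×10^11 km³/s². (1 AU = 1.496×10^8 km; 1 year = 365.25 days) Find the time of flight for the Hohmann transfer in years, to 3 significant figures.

t = 0.514 years

In km: r₁ = 0.356 × 1.496×10^8 = 5.32576×10^7 km; r₂ = 1.68 × 1.496×10^8 = 2.51328×10^8 km.
Transfer-ellipse semi-major axis a_t = (r₁ + r₂)/2 = (5.32576×10^7 + 2.51328×10^8)/2 = 1.522928×10^8 km.
Transfer time t = π√(a_t³/μ) = π√((1.522928×10^8)³ / 1.327×10^11) = 1.621×10^7 s.
Converting: 1.621×10^7 s ÷ 3.15576×10^7 s/year (365.25 × 86400) = 0.514 years.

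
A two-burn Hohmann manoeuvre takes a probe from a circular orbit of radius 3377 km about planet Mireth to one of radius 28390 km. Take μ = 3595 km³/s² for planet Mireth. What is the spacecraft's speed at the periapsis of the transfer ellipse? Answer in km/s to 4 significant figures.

The Hohmann ellipse has a_t = (r₁ + r₂)/2 = 15883.5 km.
The periapsis of the transfer ellipse is at r = 3377 km.
From the vis-viva equation, v = √[μ(2/r − 1/a_t)] = 1.379 km/s.

v = 1.379 km/s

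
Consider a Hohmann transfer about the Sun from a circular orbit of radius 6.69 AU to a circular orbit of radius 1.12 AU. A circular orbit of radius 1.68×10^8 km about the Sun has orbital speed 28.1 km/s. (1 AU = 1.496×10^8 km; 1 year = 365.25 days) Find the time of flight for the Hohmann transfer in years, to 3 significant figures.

From the circular-orbit relation v² = μ/r at r = 1.68×10^8 km: μ = v²r = (28.1)² × 1.68×10^8 = 1.32654×10^11 km³/s².
In km: r₁ = 6.69 × 1.496×10^8 = 1.000824×10^9 km; r₂ = 1.12 × 1.496×10^8 = 1.67552×10^8 km.
Semi-major axis of the transfer orbit: a_t = (1.000824×10^9 + 1.67552×10^8)/2 = 5.84188×10^8 km.
Transfer time t = π√(a_t³/μ) = π√((5.84188×10^8)³ / 1.32654×10^11) = 1.218×10^8 s.
Converting: 1.218×10^8 s ÷ 3.15576×10^7 s/year (365.25 × 86400) = 3.86 years.

t = 3.86 years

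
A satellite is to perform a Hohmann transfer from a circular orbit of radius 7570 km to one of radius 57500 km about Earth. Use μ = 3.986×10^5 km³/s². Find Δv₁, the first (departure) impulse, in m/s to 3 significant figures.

Δv₁ = 2390 m/s

Semi-major axis of the transfer orbit: a_t = (7570 + 57500)/2 = 32535 km.
On the circular orbit at r = 7570 km, v_c = √(μ/r) = 7.2564 km/s.
Transfer-orbit speed at the same r (vis-viva, a = a_t): v_t = √[μ(2/r − 1/a_t)] = 9.6467 km/s.
Δv₁ = |v_t − v_c| = |9.6467 − 7.2564| = 2.390 km/s.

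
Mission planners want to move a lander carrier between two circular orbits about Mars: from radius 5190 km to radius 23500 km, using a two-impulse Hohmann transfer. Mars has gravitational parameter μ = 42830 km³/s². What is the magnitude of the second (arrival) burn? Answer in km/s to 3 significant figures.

The Hohmann ellipse has a_t = (r₁ + r₂)/2 = 14345 km.
Circular speed at r = 23500 km: v_c = √(μ/r) = 1.350 km/s.
Vis-viva on the transfer ellipse at r = 23500 km gives v_t = √[μ(2/r − 1/a_t)] = 0.8120 km/s.
Δv₂ = |v_t − v_c| = |0.8120 − 1.350| = 0.5380 km/s.

Δv₂ = 0.538 km/s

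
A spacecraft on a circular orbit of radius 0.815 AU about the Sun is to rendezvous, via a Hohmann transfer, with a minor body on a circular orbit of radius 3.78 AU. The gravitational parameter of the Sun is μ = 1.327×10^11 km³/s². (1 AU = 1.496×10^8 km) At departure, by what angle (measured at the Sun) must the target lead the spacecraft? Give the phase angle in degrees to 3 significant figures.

φ = 94.7°

In km: r₁ = 0.815 × 1.496×10^8 = 1.21924×10^8 km; r₂ = 3.78 × 1.496×10^8 = 5.65488×10^8 km.
The Hohmann ellipse has a_t = (r₁ + r₂)/2 = 3.43706×10^8 km.
The half-period of the transfer ellipse is t = π√(a_t³/μ) = 5.49535×10^7 s.
Target angular speed ω₂ = √(μ/r₂³) = 2.70895×10^-8 rad/s.
Angle swept by the target during transfer: ω₂·t = 1.48866 rad = 85.29°.
Arrival is 180° from departure on the ellipse, so φ = 180° − 85.29° = 94.7°.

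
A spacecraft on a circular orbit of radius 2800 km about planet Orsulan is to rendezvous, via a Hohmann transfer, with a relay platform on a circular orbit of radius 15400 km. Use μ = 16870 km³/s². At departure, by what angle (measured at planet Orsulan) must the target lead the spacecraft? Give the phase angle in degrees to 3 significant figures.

Transfer-ellipse semi-major axis a_t = (r₁ + r₂)/2 = (2800 + 15400)/2 = 9100 km.
Transfer time t = π√(a_t³/μ) = 21000 s.
Target angular speed ω₂ = √(μ/r₂³) = 6.796×10^-5 rad/s.
Angle swept by the target during transfer: ω₂·t = 1.427 rad = 81.76°.
Arrival is 180° from departure on the ellipse, so φ = 180° − 81.76° = 98.2°.

φ = 98.2°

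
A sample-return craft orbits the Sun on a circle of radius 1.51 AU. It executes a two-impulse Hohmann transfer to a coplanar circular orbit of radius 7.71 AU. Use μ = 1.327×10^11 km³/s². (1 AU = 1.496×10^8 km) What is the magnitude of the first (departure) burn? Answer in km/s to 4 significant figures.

In km: r₁ = 1.51 × 1.496×10^8 = 2.25896×10^8 km; r₂ = 7.71 × 1.496×10^8 = 1.153416×10^9 km.
Semi-major axis of the transfer orbit: a_t = (2.25896×10^8 + 1.153416×10^9)/2 = 6.89656×10^8 km.
On the circular orbit at r = 2.25896×10^8 km, v_c = √(μ/r) = 24.237 km/s.
Transfer-orbit speed at the same r (vis-viva, a = a_t): v_t = √[μ(2/r − 1/a_t)] = 31.344 km/s.
Δv₁ = |v_t − v_c| = |31.344 − 24.237| = 7.107 km/s.

Δv₁ = 7.107 km/s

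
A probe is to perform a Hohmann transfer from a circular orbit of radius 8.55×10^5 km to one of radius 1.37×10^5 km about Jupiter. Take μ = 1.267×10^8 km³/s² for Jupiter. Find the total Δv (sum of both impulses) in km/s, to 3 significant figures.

Semi-major axis of the transfer orbit: a_t = (8.550×10^5 + 1.370×10^5)/2 = 4.960×10^5 km.
At r₁ the circular-orbit speed is v₁ = √(μ/r₁) = 12.173214 km/s.
Transfer-orbit speed at r₁ (vis-viva equation): v_a = √[μ(2/r₁ − 1/a_t)] = 6.3977121 km/s.
First burn Δv₁ = |v_a − v₁| = 5.776 km/s.
Circular speed at r₂: v₂ = √(μ/r₂) = 30.41081 km/s.
Transfer-orbit speed at r₂: v_p = √[μ(2/r₂ − 1/a_t)] = 39.92733 km/s.
Second burn Δv₂ = |v₂ − v_p| = 9.517 km/s.
Δv = Δv₁ + Δv₂ = 5.776 + 9.517 = 15.29 km/s.

Δv = 15.3 km/s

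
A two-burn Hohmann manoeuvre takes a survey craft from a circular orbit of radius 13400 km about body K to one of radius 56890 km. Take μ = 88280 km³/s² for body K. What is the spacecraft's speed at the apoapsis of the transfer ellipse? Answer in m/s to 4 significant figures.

Semi-major axis of the transfer orbit: a_t = (13400 + 56890)/2 = 35145 km.
The apoapsis of the transfer ellipse is at r = 56890 km.
Vis-viva: v = √[μ(2/r − 1/a_t)] = √[88280 × (2/56890 − 1/35145)] = 0.7692 km/s.

v = 769.2 m/s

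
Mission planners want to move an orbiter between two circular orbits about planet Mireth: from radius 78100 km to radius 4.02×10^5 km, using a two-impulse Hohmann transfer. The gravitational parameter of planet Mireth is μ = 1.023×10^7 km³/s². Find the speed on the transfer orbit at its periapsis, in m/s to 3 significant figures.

v = 14800 m/s

Semi-major axis of the transfer orbit: a_t = (78100 + 4.020×10^5)/2 = 2.4005×10^5 km.
The periapsis of the transfer ellipse is at r = 78100 km.
Applying v² = μ(2/r − 1/a_t): v = 14.81 km/s.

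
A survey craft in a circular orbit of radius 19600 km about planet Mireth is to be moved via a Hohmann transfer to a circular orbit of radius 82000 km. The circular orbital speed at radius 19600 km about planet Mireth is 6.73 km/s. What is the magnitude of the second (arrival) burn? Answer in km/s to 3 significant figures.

From the circular-orbit relation v² = μ/r at r = 19600 km: μ = v²r = (6.73)² × 19600 = 8.87741×10^5 km³/s².
Semi-major axis of the transfer orbit: a_t = (19600 + 82000)/2 = 50800 km.
On the circular orbit at r = 82000 km, v_c = √(μ/r) = 3.29031 km/s.
Vis-viva on the transfer ellipse at r = 82000 km gives v_t = √[μ(2/r − 1/a_t)] = 2.04377 km/s.
Δv₂ = |v_t − v_c| = |2.04377 − 3.29031| = 1.247 km/s.

Δv₂ = 1.25 km/s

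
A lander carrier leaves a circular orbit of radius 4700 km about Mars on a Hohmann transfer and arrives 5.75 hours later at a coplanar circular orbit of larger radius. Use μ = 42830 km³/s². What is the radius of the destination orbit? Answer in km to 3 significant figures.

r₂ = 19900 km

Transfer time t = 5.75 hours = 20700 s, and t = π√(a_t³/μ).
So a_t = (μ t²/π²)^(1/3) = (42830 × (20700)² / π²)^(1/3) = 12297 km.
Since a_t = (r₁ + r₂)/2, r₂ = 2a_t − r₁ = 2×12297 − 4700 = 19894 km.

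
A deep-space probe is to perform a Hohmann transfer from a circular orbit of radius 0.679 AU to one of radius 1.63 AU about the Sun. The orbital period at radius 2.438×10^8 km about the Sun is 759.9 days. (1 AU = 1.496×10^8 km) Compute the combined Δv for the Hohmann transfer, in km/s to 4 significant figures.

Δv = 12.24 km/s

From Kepler's third law T² = 4π²r³/μ at r = 2.438×10^8 km, T = 759.9 days = 759.9 × 86400 s = 6.565536×10^7 s: μ = 4π²r³/T² = 1.32715×10^11 km³/s².
In km: r₁ = 0.679 × 1.496×10^8 = 1.015784×10^8 km; r₂ = 1.63 × 1.496×10^8 = 2.43848×10^8 km.
Semi-major axis of the transfer orbit: a_t = (1.015784×10^8 + 2.43848×10^8)/2 = 1.727132×10^8 km.
Circular speed at r₁: v₁ = √(μ/r₁) = √(1.32715×10^11/1.015784×10^8) = 36.146 km/s.
Transfer-orbit speed at r₁ (vis-viva equation): v_p = √[μ(2/r₁ − 1/a_t)] = 42.949 km/s.
First burn Δv₁ = |v_p − v₁| = 6.803 km/s.
At r₂, v₂ = √(μ/r₂) = 23.329 km/s.
Transfer-orbit speed at r₂: v_a = √[μ(2/r₂ − 1/a_t)] = 17.891 km/s.
Second burn Δv₂ = |v₂ − v_a| = 5.438 km/s.
Total Δv = Δv₁ + Δv₂ = 12.24 km/s.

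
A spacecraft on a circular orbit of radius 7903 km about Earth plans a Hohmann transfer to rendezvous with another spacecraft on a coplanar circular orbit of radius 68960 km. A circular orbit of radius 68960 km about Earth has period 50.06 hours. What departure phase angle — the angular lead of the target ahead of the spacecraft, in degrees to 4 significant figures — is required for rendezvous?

φ = 105.1°

From Kepler's third law T² = 4π²r³/μ at r = 68960 km, T = 50.06 hours = 50.06 × 3600 s = 1.80216×10^5 s: μ = 4π²r³/T² = 3.98625×10^5 km³/s².
Transfer-ellipse semi-major axis a_t = (r₁ + r₂)/2 = (7903 + 68960)/2 = 38431.5 km.
The half-period of the transfer ellipse is t = π√(a_t³/μ) = 37490 s.
Target angular speed ω₂ = √(μ/r₂³) = 3.486×10^-5 rad/s.
Angle swept by the target during transfer: ω₂·t = 1.307 rad = 74.89°.
Arrival is 180° from departure on the ellipse, so φ = 180° − 74.89° = 105.1°.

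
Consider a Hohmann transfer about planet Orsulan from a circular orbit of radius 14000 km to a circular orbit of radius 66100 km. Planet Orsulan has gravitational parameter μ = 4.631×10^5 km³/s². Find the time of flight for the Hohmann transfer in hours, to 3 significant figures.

t = 10.3 hours

Semi-major axis of the transfer orbit: a_t = (14000 + 66100)/2 = 40050 km.
By Kepler's third law the transfer-orbit period is T = 2π√(a_t³/μ), so t = T/2 = 37000 s.
Converting: 37000 s ÷ 3600 s/hour = 10.3 hours.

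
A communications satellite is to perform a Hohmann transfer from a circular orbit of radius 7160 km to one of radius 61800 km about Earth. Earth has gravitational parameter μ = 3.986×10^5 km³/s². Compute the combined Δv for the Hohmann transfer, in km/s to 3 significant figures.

Semi-major axis of the transfer orbit: a_t = (7160 + 61800)/2 = 34480 km.
Circular speed at r₁: v₁ = √(μ/r₁) = √(3.986×10^5/7160) = 7.461 km/s.
On the transfer ellipse at r₁, v² = μ(2/r − 1/a) gives v_p = √[μ(2/r₁ − 1/a_t)] = 9.989 km/s.
First burn Δv₁ = |v_p − v₁| = 2.528 km/s.
At r₂, v₂ = √(μ/r₂) = 2.5397 km/s.
Transfer-orbit speed at r₂: v_a = √[μ(2/r₂ − 1/a_t)] = 1.1573 km/s.
Second burn Δv₂ = |v₂ − v_a| = 1.382 km/s.
Δv = Δv₁ + Δv₂ = 2.528 + 1.382 = 3.910 km/s.

Δv = 3.91 km/s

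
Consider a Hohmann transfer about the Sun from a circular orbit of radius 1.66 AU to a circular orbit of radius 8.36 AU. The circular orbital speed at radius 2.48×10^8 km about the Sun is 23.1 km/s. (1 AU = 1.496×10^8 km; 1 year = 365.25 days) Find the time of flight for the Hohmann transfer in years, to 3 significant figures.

t = 5.62 years

From the circular-orbit relation v² = μ/r at r = 2.48×10^8 km: μ = v²r = (23.1)² × 2.48×10^8 = 1.32335×10^11 km³/s².
In km: r₁ = 1.66 × 1.496×10^8 = 2.48336×10^8 km; r₂ = 8.36 × 1.496×10^8 = 1.250656×10^9 km.
Transfer-ellipse semi-major axis a_t = (r₁ + r₂)/2 = (2.48336×10^8 + 1.250656×10^9)/2 = 7.49496×10^8 km.
Half the transfer-orbit period gives t = π√(a_t³/μ) = 1.772×10^8 s.
Converting: 1.772×10^8 s ÷ 3.15576×10^7 s/year (365.25 × 86400) = 5.62 years.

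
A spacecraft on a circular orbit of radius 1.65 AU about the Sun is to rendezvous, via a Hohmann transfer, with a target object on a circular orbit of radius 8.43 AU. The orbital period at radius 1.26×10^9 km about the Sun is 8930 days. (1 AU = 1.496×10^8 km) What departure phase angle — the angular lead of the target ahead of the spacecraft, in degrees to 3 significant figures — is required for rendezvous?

φ = 96.8°

From Kepler's third law T² = 4π²r³/μ at r = 1.26×10^9 km, T = 8930 days = 8930 × 86400 s = 7.71552×10^8 s: μ = 4π²r³/T² = 1.32660×10^11 km³/s².
In km: r₁ = 1.65 × 1.496×10^8 = 2.4684×10^8 km; r₂ = 8.43 × 1.496×10^8 = 1.261128×10^9 km.
Transfer-ellipse semi-major axis a_t = (r₁ + r₂)/2 = (2.4684×10^8 + 1.261128×10^9)/2 = 7.53984×10^8 km.
The half-period of the transfer ellipse is t = π√(a_t³/μ) = 1.7858×10^8 s.
The target's mean motion on its circular orbit is ω₂ = √(μ/r₂³) = 8.1326×10^-9 rad/s.
Angle swept by the target during transfer: ω₂·t = 1.4523 rad = 83.21°.
Arrival is 180° from departure on the ellipse, so φ = 180° − 83.21° = 96.8°.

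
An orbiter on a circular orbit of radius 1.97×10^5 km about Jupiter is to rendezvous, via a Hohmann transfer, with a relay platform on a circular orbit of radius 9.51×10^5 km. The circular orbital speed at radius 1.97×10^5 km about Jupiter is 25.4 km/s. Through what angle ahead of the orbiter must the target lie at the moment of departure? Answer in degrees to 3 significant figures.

φ = 95.6°

From the circular-orbit relation v² = μ/r at r = 1.97×10^5 km: μ = v²r = (25.4)² × 1.97×10^5 = 1.27097×10^8 km³/s².
Transfer-ellipse semi-major axis a_t = (r₁ + r₂)/2 = (1.970×10^5 + 9.510×10^5)/2 = 5.740×10^5 km.
The half-period of the transfer ellipse is t = π√(a_t³/μ) = 1.211856×10^5 s.
Target angular speed ω₂ = √(μ/r₂³) = 1.215615×10^-5 rad/s.
Angle swept by the target during transfer: ω₂·t = 1.47315 rad = 84.41°.
Arrival is 180° from departure on the ellipse, so φ = 180° − 84.41° = 95.6°.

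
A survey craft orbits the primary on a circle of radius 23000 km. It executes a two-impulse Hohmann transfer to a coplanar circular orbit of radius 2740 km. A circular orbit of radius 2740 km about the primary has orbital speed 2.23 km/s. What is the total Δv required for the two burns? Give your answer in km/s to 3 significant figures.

From the circular-orbit relation v² = μ/r at r = 2740 km: μ = v²r = (2.23)² × 2740 = 13625.7 km³/s².
Transfer-ellipse semi-major axis a_t = (r₁ + r₂)/2 = (23000 + 2740)/2 = 12870 km.
At r₁ the circular-orbit speed is v₁ = √(μ/r₁) = 0.769691 km/s.
Transfer-orbit speed at r₁ (v² = μ(2/r − 1/a)): v_a = √[μ(2/r₁ − 1/a_t)] = 0.355142 km/s.
First burn Δv₁ = |v_a − v₁| = 0.4145 km/s.
At r₂, v₂ = √(μ/r₂) = 2.2300 km/s.
Transfer-orbit speed at r₂: v_p = √[μ(2/r₂ − 1/a_t)] = 2.9811 km/s.
Second burn Δv₂ = |v₂ − v_p| = 0.7511 km/s.
Δv = Δv₁ + Δv₂ = 0.4145 + 0.7511 = 1.166 km/s.

Δv = 1.17 km/s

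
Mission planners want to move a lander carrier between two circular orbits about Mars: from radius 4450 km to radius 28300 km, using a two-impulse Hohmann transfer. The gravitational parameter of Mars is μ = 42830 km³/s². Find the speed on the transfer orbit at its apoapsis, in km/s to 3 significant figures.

v = 0.641 km/s

The Hohmann ellipse has a_t = (r₁ + r₂)/2 = 16375 km.
At apoapsis, r = 28300 km.
From the vis-viva equation, v = √[μ(2/r − 1/a_t)] = 0.6413 km/s.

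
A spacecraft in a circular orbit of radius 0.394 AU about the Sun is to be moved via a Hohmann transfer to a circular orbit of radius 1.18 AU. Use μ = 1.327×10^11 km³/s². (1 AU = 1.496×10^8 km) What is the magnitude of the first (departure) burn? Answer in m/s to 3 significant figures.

In km: r₁ = 0.394 × 1.496×10^8 = 5.89424×10^7 km; r₂ = 1.18 × 1.496×10^8 = 1.76528×10^8 km.
Semi-major axis of the transfer orbit: a_t = (5.89424×10^7 + 1.76528×10^8)/2 = 1.177352×10^8 km.
Circular speed at r = 5.89424×10^7 km: v_c = √(μ/r) = 47.45 km/s.
Transfer-orbit speed at the same r (vis-viva, a = a_t): v_t = √[μ(2/r − 1/a_t)] = 58.10 km/s.
Δv₁ = |v_t − v_c| = |58.10 − 47.45| = 10.65 km/s.

Δv₁ = 10700 m/s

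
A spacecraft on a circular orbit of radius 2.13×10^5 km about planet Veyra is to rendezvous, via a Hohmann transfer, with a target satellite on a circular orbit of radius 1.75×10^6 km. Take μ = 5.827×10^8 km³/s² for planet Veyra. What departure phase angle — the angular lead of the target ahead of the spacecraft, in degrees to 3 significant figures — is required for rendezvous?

Transfer-ellipse semi-major axis a_t = (r₁ + r₂)/2 = (2.130×10^5 + 1.750×10^6)/2 = 9.815×10^5 km.
Transfer time t = π√(a_t³/μ) = 1.265502×10^5 s.
Target angular speed ω₂ = √(μ/r₂³) = 1.042715×10^-5 rad/s.
Angle swept by the target during transfer: ω₂·t = 1.3196 rad = 75.61°.
Arrival is 180° from departure on the ellipse, so φ = 180° − 75.61° = 104°.

φ = 104°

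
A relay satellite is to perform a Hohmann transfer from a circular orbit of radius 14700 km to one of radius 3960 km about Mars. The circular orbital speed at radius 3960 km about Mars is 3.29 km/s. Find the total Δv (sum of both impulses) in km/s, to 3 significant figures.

Δv = 1.43 km/s

From the circular-orbit relation v² = μ/r at r = 3960 km: μ = v²r = (3.29)² × 3960 = 42863.4 km³/s².
The Hohmann ellipse has a_t = (r₁ + r₂)/2 = 9330 km.
Circular speed at r₁: v₁ = √(μ/r₁) = √(42863.4/14700) = 1.7076 km/s.
Transfer-orbit speed at r₁ (vis-viva): v_a = √[μ(2/r₁ − 1/a_t)] = 1.1125 km/s.
First burn Δv₁ = |v_a − v₁| = 0.5951 km/s.
Circular speed at r₂: v₂ = √(μ/r₂) = 3.2900 km/s.
Transfer-orbit speed at r₂: v_p = √[μ(2/r₂ − 1/a_t)] = 4.1297 km/s.
Second burn Δv₂ = |v₂ − v_p| = 0.8397 km/s.
Total Δv = Δv₁ + Δv₂ = 1.435 km/s.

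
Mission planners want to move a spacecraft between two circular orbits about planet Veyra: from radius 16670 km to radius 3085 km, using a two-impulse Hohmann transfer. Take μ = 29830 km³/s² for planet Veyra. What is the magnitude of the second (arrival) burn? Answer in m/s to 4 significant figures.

Semi-major axis of the transfer orbit: a_t = (16670 + 3085)/2 = 9877.5 km.
On the circular orbit at r = 3085 km, v_c = √(μ/r) = 3.10956 km/s.
Vis-viva on the transfer ellipse at r = 3085 km gives v_t = √[μ(2/r − 1/a_t)] = 4.03965 km/s.
Δv₂ = |v_t − v_c| = |4.03965 − 3.10956| = 0.9301 km/s.

Δv₂ = 930.1 m/s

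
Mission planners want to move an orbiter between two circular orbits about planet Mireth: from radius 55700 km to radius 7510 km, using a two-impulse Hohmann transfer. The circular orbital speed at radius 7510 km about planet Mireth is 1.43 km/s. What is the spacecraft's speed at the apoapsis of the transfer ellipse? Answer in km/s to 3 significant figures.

v = 0.256 km/s

From the circular-orbit relation v² = μ/r at r = 7510 km: μ = v²r = (1.43)² × 7510 = 15357.2 km³/s².
Semi-major axis of the transfer orbit: a_t = (55700 + 7510)/2 = 31605 km.
The apoapsis of the transfer ellipse is at r = 55700 km.
From the vis-viva equation, v = √[μ(2/r − 1/a_t)] = 0.2560 km/s.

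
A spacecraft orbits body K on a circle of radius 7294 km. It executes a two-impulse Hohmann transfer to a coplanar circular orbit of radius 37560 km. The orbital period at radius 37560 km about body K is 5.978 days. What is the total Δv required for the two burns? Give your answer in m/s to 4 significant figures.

Δv = 501.3 m/s

From Kepler's third law T² = 4π²r³/μ at r = 37560 km, T = 5.978 days = 5.978 × 86400 s = 5.164992×10^5 s: μ = 4π²r³/T² = 7841.46 km³/s².
Transfer-ellipse semi-major axis a_t = (r₁ + r₂)/2 = (7294 + 37560)/2 = 22427 km.
At r₁ the circular-orbit speed is v₁ = √(μ/r₁) = 1.037 km/s.
Transfer-orbit speed at r₁ (v² = μ(2/r − 1/a)): v_p = √[μ(2/r₁ − 1/a_t)] = 1.342 km/s.
First burn Δv₁ = |v_p − v₁| = 0.3050 km/s.
Circular speed at r₂: v₂ = √(μ/r₂) = 0.4569 km/s.
Transfer-orbit speed at r₂: v_a = √[μ(2/r₂ − 1/a_t)] = 0.2606 km/s.
Second burn Δv₂ = |v₂ − v_a| = 0.1963 km/s.
Δv = Δv₁ + Δv₂ = 0.3050 + 0.1963 = 0.5013 km/s.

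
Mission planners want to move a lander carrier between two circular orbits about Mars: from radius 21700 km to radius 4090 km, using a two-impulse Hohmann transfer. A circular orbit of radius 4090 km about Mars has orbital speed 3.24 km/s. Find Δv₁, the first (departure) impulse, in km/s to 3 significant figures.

Δv₁ = 0.614 km/s

From the circular-orbit relation v² = μ/r at r = 4090 km: μ = v²r = (3.24)² × 4090 = 42935.2 km³/s².
The Hohmann ellipse has a_t = (r₁ + r₂)/2 = 12895 km.
On the circular orbit at r = 21700 km, v_c = √(μ/r) = 1.4066 km/s.
Transfer-orbit speed at the same r (vis-viva, a = a_t): v_t = √[μ(2/r − 1/a_t)] = 0.79219 km/s.
Δv₁ = |v_t − v_c| = |0.79219 − 1.4066| = 0.6144 km/s.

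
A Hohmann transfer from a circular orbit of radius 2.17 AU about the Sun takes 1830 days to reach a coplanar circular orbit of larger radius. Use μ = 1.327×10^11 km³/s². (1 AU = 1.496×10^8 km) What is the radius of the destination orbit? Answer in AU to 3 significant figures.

In km: r₁ = 2.17 × 1.496×10^8 = 3.24632×10^8 km.
Transfer time t = 1830 days = 1.58112×10^8 s, and t = π√(a_t³/μ).
So a_t = (μ t²/π²)^(1/3) = (1.327×10^11 × (1.58112×10^8)² / π²)^(1/3) = 6.9529×10^8 km.
Since a_t = (r₁ + r₂)/2, r₂ = 2a_t − r₁ = 2×6.9529×10^8 − 3.24632×10^8 = 1.065948×10^9 km.
In AU: r₂ = 1.065948×10^9 / 1.496×10^8 = 7.13 AU.

r₂ = 7.13 AU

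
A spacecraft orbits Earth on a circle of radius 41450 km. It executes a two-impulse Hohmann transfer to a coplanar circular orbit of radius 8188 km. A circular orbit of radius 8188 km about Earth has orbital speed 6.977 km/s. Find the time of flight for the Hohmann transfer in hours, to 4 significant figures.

From the circular-orbit relation v² = μ/r at r = 8188 km: μ = v²r = (6.977)² × 8188 = 3.98580×10^5 km³/s².
The Hohmann ellipse has a_t = (r₁ + r₂)/2 = 24819 km.
Half the transfer-orbit period gives t = π√(a_t³/μ) = 19457 s.
Converting: 19457 s ÷ 3600 s/hour = 5.405 hours.

t = 5.405 hours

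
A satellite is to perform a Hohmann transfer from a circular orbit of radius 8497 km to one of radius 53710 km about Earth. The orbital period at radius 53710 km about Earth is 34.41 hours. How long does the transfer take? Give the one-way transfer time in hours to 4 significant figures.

From Kepler's third law T² = 4π²r³/μ at r = 53710 km, T = 34.41 hours = 34.41 × 3600 s = 1.23876×10^5 s: μ = 4π²r³/T² = 3.98612×10^5 km³/s².
Transfer-ellipse semi-major axis a_t = (r₁ + r₂)/2 = (8497 + 53710)/2 = 31103.5 km.
By Kepler's third law the transfer-orbit period is T = 2π√(a_t³/μ), so t = T/2 = 27295 s.
Converting: 27295 s ÷ 3600 s/hour = 7.582 hours.

t = 7.582 hours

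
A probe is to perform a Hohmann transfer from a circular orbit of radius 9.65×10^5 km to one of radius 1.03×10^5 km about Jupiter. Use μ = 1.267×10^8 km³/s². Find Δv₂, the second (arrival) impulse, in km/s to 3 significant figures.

Δv₂ = 12.1 km/s

Transfer-ellipse semi-major axis a_t = (r₁ + r₂)/2 = (9.650×10^5 + 1.030×10^5)/2 = 5.340×10^5 km.
On the circular orbit at r = 1.030×10^5 km, v_c = √(μ/r) = 35.07 km/s.
Transfer-orbit speed at the same r (vis-viva, a = a_t): v_t = √[μ(2/r − 1/a_t)] = 47.15 km/s.
Δv₂ = |v_t − v_c| = |47.15 − 35.07| = 12.08 km/s.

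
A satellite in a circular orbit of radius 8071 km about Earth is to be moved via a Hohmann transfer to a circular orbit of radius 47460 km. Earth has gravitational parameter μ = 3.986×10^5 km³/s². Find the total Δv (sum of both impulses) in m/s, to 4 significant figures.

The Hohmann ellipse has a_t = (r₁ + r₂)/2 = 27765.5 km.
At r₁ the circular-orbit speed is v₁ = √(μ/r₁) = 7.028 km/s.
Transfer-orbit speed at r₁ (v² = μ(2/r − 1/a)): v_p = √[μ(2/r₁ − 1/a_t)] = 9.188 km/s.
First burn Δv₁ = |v_p − v₁| = 2.160 km/s.
At r₂, v₂ = √(μ/r₂) = 2.898 km/s.
Transfer-orbit speed at r₂: v_a = √[μ(2/r₂ − 1/a_t)] = 1.562 km/s.
Second burn Δv₂ = |v₂ − v_a| = 1.336 km/s.
Δv = Δv₁ + Δv₂ = 2.160 + 1.336 = 3.496 km/s.

Δv = 3496 m/s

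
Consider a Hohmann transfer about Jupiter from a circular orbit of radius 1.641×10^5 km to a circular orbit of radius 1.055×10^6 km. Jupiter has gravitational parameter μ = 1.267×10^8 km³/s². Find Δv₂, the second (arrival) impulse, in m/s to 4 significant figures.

The Hohmann ellipse has a_t = (r₁ + r₂)/2 = 6.0955×10^5 km.
On the circular orbit at r = 1.055×10^6 km, v_c = √(μ/r) = 10.959 km/s.
Transfer-orbit speed at the same r (vis-viva, a = a_t): v_t = √[μ(2/r − 1/a_t)] = 5.6861 km/s.
Δv₂ = |v_t − v_c| = |5.6861 − 10.959| = 5.273 km/s.

Δv₂ = 5273 m/s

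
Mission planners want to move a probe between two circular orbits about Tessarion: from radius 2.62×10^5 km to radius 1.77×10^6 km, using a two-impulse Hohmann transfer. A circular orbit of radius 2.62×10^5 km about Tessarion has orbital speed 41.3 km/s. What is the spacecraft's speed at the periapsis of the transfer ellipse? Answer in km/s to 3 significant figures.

v = 54.5 km/s

From the circular-orbit relation v² = μ/r at r = 2.62×10^5 km: μ = v²r = (41.3)² × 2.62×10^5 = 4.46891×10^8 km³/s².
Semi-major axis of the transfer orbit: a_t = (2.620×10^5 + 1.770×10^6)/2 = 1.016×10^6 km.
At periapsis, r = 2.620×10^5 km.
From the vis-viva equation, v = √[μ(2/r − 1/a_t)] = 54.51 km/s.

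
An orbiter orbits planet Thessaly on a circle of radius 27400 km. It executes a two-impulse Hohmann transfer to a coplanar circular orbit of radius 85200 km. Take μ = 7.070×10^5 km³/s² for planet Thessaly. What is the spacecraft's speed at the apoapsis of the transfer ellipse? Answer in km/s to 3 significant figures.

v = 2.01 km/s

Transfer-ellipse semi-major axis a_t = (r₁ + r₂)/2 = (27400 + 85200)/2 = 56300 km.
The apoapsis of the transfer ellipse is at r = 85200 km.
Vis-viva: v = √[μ(2/r − 1/a_t)] = √[7.070×10^5 × (2/85200 − 1/56300)] = 2.010 km/s.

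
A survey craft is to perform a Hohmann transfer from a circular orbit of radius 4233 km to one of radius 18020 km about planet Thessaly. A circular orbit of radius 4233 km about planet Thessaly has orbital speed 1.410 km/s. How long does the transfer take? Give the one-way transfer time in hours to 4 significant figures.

t = 11.16 hours

From the circular-orbit relation v² = μ/r at r = 4233 km: μ = v²r = (1.410)² × 4233 = 8415.63 km³/s².
The Hohmann ellipse has a_t = (r₁ + r₂)/2 = 11126.5 km.
Half the transfer-orbit period gives t = π√(a_t³/μ) = 40190 s.
Converting: 40190 s ÷ 3600 s/hour = 11.16 hours.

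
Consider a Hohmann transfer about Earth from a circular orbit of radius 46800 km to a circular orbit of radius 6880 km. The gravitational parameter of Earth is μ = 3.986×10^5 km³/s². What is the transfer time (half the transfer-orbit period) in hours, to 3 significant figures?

t = 6.08 hours

Semi-major axis of the transfer orbit: a_t = (46800 + 6880)/2 = 26840 km.
Transfer time t = π√(a_t³/μ) = π√((26840)³ / 3.986×10^5) = 21880 s.
Converting: 21880 s ÷ 3600 s/hour = 6.08 hours.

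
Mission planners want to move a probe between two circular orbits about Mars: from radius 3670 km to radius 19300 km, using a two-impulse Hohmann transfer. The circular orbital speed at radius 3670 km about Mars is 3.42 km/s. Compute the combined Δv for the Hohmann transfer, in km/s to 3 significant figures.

From the circular-orbit relation v² = μ/r at r = 3670 km: μ = v²r = (3.42)² × 3670 = 42925.8 km³/s².
The Hohmann ellipse has a_t = (r₁ + r₂)/2 = 11485 km.
At r₁ the circular-orbit speed is v₁ = √(μ/r₁) = 3.4200 km/s.
On the transfer ellipse at r₁, vis-viva gives v_p = √[μ(2/r₁ − 1/a_t)] = 4.4334 km/s.
First burn Δv₁ = |v_p − v₁| = 1.0134 km/s.
Circular speed at r₂: v₂ = √(μ/r₂) = 1.49135 km/s.
Transfer-orbit speed at r₂: v_a = √[μ(2/r₂ − 1/a_t)] = 0.843040 km/s.
Second burn Δv₂ = |v₂ − v_a| = 0.64831 km/s.
Total Δv = Δv₁ + Δv₂ = 1.662 km/s.

Δv = 1.66 km/s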